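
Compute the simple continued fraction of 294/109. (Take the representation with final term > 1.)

294 = 2*109 + 76
109 = 1*76 + 33
76 = 2*33 + 10
33 = 3*10 + 3
10 = 3*3 + 1
3 = 3*1 + 0  (stop)
So 294/109 = [2; 1, 2, 3, 3, 3].

[2; 1, 2, 3, 3, 3]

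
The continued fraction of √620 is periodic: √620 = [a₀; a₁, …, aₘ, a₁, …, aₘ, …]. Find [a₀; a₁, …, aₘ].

a₀ = ⌊√620⌋ = 24.

[24; 1, 8, 1, 48]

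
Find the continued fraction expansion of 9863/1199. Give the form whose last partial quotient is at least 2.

9863 = 8·1199 + 271
1199 = 4·271 + 115
271 = 2·115 + 41
115 = 2·41 + 33
41 = 1·33 + 8
33 = 4·8 + 1
8 = 8·1 + 0  (stop)
So 9863/1199 = [8; 4, 2, 2, 1, 4, 8].

[8; 4, 2, 2, 1, 4, 8]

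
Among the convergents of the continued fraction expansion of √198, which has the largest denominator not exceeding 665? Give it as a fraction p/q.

5530/393

√198 = [14; 14, 28, …] (period length 2).
Convergents:
  p_0/q_0 = 14/1
  p_1/q_1 = 197/14
  p_2/q_2 = 5530/393
  p_3/q_3 = 77617/5516
q_2 = 393 ≤ 665 < 5516 = q_3, so the answer is 5530/393.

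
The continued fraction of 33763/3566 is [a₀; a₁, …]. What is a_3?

3

33763 = 9·3566 + 1669   →  a_0 = 9
3566 = 2·1669 + 228   →  a_1 = 2
1669 = 7·228 + 73   →  a_2 = 7
228 = 3·73 + 9   →  a_3 = 3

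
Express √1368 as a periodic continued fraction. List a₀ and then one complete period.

[36; 1, 72]

a₀ = ⌊√1368⌋ = 36.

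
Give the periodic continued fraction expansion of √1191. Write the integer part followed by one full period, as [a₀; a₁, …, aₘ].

a₀ = ⌊√1191⌋ = 34.
With m₀=0, d₀=1 and mₖ₊₁ = dₖaₖ − mₖ, dₖ₊₁ = (n − mₖ₊₁²)/dₖ, aₖ₊₁ = ⌊(a₀+mₖ₊₁)/dₖ₊₁⌋:
  k=1: m=34, d=35, a=1
  k=2: m=1, d=34, a=1
  k=3: m=33, d=3, a=22
  k=4: m=33, d=34, a=1
  k=5: m=1, d=35, a=1
  k=6: m=34, d=1, a=68
d=1 and a=2a₀=68 at k=6, so the next step gives (m, d) = (34, 35) again — its k=1 value — and the period has length 6.

[34; 1, 1, 22, 1, 1, 68]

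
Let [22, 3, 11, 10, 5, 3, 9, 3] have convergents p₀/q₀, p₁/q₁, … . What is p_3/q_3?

Using pₖ = aₖpₖ₋₁ + pₖ₋₂, qₖ = aₖqₖ₋₁ + qₖ₋₂ (with p₋₁=1, p₋₂=0, q₋₁=0, q₋₂=1):
  k=0: a=22, p=22, q=1
  k=1: a=3, p=67, q=3
  k=2: a=11, p=759, q=34
  k=3: a=10, p=7657, q=343

7657/343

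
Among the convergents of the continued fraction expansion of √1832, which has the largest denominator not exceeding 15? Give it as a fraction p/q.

√1832 = [42; 1, 4, 21, 4, 1, 84, …] (period length 6).
Convergents:
  p_0/q_0 = 42/1
  p_1/q_1 = 43/1
  p_2/q_2 = 214/5
  p_3/q_3 = 4537/106
q_2 = 5 ≤ 15 < 106 = q_3, so the answer is 214/5.

214/5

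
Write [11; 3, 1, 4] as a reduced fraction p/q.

Fold from the inside: start with 4/1.
  1 + 1/4 = 5/4
  3 + 4/5 = 19/5
  11 + 5/19 = 214/19

214/19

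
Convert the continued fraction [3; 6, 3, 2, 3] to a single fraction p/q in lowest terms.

Using pₖ = aₖpₖ₋₁ + pₖ₋₂ and qₖ = aₖqₖ₋₁ + qₖ₋₂:
  k=0: a=3, p=3, q=1
  k=1: a=6, p=19, q=6
  k=2: a=3, p=60, q=19
  k=3: a=2, p=139, q=44
  k=4: a=3, p=477, q=151

477/151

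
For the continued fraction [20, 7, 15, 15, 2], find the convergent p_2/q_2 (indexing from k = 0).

2135/106

Using pₖ = aₖpₖ₋₁ + pₖ₋₂, qₖ = aₖqₖ₋₁ + qₖ₋₂ (with p₋₁=1, p₋₂=0, q₋₁=0, q₋₂=1):
  k=0: a=20, p=20, q=1
  k=1: a=7, p=141, q=7
  k=2: a=15, p=2135, q=106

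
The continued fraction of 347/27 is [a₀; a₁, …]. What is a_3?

1

347 = 12·27 + 23   →  a_0 = 12
27 = 1·23 + 4   →  a_1 = 1
23 = 5·4 + 3   →  a_2 = 5
4 = 1·3 + 1   →  a_3 = 1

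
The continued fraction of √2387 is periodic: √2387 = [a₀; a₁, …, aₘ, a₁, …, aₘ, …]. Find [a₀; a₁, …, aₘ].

[48; 1, 5, 1, 96]

a₀ = ⌊√2387⌋ = 48.
With m₀=0, d₀=1 and mₖ₊₁ = dₖaₖ − mₖ, dₖ₊₁ = (n − mₖ₊₁²)/dₖ, aₖ₊₁ = ⌊(a₀+mₖ₊₁)/dₖ₊₁⌋:
  k=1: m=48, d=83, a=1
  k=2: m=35, d=14, a=5
  k=3: m=35, d=83, a=1
  k=4: m=48, d=1, a=96
d=1 and a=2a₀=96 at k=4, so the next step gives (m, d) = (48, 83) again — its k=1 value — and the period has length 4.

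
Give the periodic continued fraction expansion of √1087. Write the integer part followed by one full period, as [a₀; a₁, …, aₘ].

[32; 1, 31, 1, 64]

a₀ = ⌊√1087⌋ = 32.
With m₀=0, d₀=1 and mₖ₊₁ = dₖaₖ − mₖ, dₖ₊₁ = (n − mₖ₊₁²)/dₖ, aₖ₊₁ = ⌊(a₀+mₖ₊₁)/dₖ₊₁⌋:
  k=1: m=32, d=63, a=1
  k=2: m=31, d=2, a=31
  k=3: m=31, d=63, a=1
  k=4: m=32, d=1, a=64
d=1 and a=2a₀=64 at k=4, so the next step gives (m, d) = (32, 63) again — its k=1 value — and the period has length 4.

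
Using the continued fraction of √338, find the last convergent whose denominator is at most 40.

√338 = [18; 2, 1, 1, 2, 36, …] (period length 5).
Convergents:
  p_0/q_0 = 18/1
  p_1/q_1 = 37/2
  p_2/q_2 = 55/3
  p_3/q_3 = 92/5
  p_4/q_4 = 239/13
  p_5/q_5 = 8696/473
q_4 = 13 ≤ 40 < 473 = q_5, so the answer is 239/13.

239/13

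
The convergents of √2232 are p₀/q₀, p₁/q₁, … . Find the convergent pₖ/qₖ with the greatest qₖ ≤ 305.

√2232 = [47; 4, 10, 4, 94, …] (period length 4).
Convergents:
  p_0/q_0 = 47/1
  p_1/q_1 = 189/4
  p_2/q_2 = 1937/41
  p_3/q_3 = 7937/168
  p_4/q_4 = 748015/15833
q_3 = 168 ≤ 305 < 15833 = q_4, so the answer is 7937/168.

7937/168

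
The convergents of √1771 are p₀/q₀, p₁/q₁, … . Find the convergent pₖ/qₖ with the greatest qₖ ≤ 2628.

42462/1009

√1771 = [42; 12, 84, …] (period length 2).
Convergents:
  p_0/q_0 = 42/1
  p_1/q_1 = 505/12
  p_2/q_2 = 42462/1009
  p_3/q_3 = 510049/12120
q_2 = 1009 ≤ 2628 < 12120 = q_3, so the answer is 42462/1009.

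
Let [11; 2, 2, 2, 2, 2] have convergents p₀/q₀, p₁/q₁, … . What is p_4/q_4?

331/29

Using pₖ = aₖpₖ₋₁ + pₖ₋₂, qₖ = aₖqₖ₋₁ + qₖ₋₂ (with p₋₁=1, p₋₂=0, q₋₁=0, q₋₂=1):
  k=0: a=11, p=11, q=1
  k=1: a=2, p=23, q=2
  k=2: a=2, p=57, q=5
  k=3: a=2, p=137, q=12
  k=4: a=2, p=331, q=29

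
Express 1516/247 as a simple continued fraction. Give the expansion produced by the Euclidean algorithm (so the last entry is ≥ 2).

[6; 7, 3, 1, 3, 2]

1516 = 6×247 + 34
247 = 7×34 + 9
34 = 3×9 + 7
9 = 1×7 + 2
7 = 3×2 + 1
2 = 2×1 + 0  (stop)
So 1516/247 = [6; 7, 3, 1, 3, 2].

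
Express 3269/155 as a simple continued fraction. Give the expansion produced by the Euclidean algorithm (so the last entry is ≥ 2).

[21; 11, 14]

3269 = 21*155 + 14
155 = 11*14 + 1
14 = 14*1 + 0  (stop)
So 3269/155 = [21; 11, 14].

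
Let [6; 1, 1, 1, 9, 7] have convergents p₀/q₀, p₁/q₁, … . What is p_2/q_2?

13/2

Using pₖ = aₖpₖ₋₁ + pₖ₋₂, qₖ = aₖqₖ₋₁ + qₖ₋₂ (with p₋₁=1, p₋₂=0, q₋₁=0, q₋₂=1):
  k=0: a=6, p=6, q=1
  k=1: a=1, p=7, q=1
  k=2: a=1, p=13, q=2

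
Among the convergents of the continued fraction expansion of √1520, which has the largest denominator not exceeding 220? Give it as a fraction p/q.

√1520 = [38; 1, 76, …] (period length 2).
Convergents:
  p_0/q_0 = 38/1
  p_1/q_1 = 39/1
  p_2/q_2 = 3002/77
  p_3/q_3 = 3041/78
  p_4/q_4 = 234118/6005
q_3 = 78 ≤ 220 < 6005 = q_4, so the answer is 3041/78.

3041/78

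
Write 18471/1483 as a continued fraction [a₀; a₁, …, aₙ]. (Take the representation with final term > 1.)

18471 = 12·1483 + 675
1483 = 2·675 + 133
675 = 5·133 + 10
133 = 13·10 + 3
10 = 3·3 + 1
3 = 3·1 + 0  (stop)
So 18471/1483 = [12; 2, 5, 13, 3, 3].

[12; 2, 5, 13, 3, 3]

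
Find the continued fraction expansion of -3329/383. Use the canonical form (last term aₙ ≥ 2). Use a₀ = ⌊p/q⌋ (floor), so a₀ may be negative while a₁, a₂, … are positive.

-3329 = -9×383 + 118
383 = 3×118 + 29
118 = 4×29 + 2
29 = 14×2 + 1
2 = 2×1 + 0  (stop)
So -3329/383 = [-9; 3, 4, 14, 2].

[-9; 3, 4, 14, 2]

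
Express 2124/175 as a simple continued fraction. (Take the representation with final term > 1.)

2124 = 12·175 + 24
175 = 7·24 + 7
24 = 3·7 + 3
7 = 2·3 + 1
3 = 3·1 + 0  (stop)
So 2124/175 = [12; 7, 3, 2, 3].

[12; 7, 3, 2, 3]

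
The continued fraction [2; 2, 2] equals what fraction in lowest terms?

12/5

Fold from the inside: start with 2/1.
  2 + 1/2 = 5/2
  2 + 2/5 = 12/5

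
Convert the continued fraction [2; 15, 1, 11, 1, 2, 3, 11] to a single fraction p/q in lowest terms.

47129/22847

Fold from the inside: start with 11/1.
  3 + 1/11 = 34/11
  2 + 11/34 = 79/34
  1 + 34/79 = 113/79
  11 + 79/113 = 1322/113
  1 + 113/1322 = 1435/1322
  15 + 1322/1435 = 22847/1435
  2 + 1435/22847 = 47129/22847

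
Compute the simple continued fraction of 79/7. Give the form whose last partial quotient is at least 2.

[11; 3, 2]

79 = 11·7 + 2
7 = 3·2 + 1
2 = 2·1 + 0  (stop)
So 79/7 = [11; 3, 2].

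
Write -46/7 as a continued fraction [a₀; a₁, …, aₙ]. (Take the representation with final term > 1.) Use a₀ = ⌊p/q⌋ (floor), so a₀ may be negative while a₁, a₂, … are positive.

[-7; 2, 3]

-46 = -7·7 + 3
7 = 2·3 + 1
3 = 3·1 + 0  (stop)
So -46/7 = [-7; 2, 3].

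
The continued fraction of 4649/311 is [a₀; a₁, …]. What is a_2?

18

4649 = 14·311 + 295   →  a_0 = 14
311 = 1·295 + 16   →  a_1 = 1
295 = 18·16 + 7   →  a_2 = 18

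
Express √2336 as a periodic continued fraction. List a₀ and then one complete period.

[48; 3, 96]

a₀ = ⌊√2336⌋ = 48.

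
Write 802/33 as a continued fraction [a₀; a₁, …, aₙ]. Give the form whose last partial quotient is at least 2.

[24; 3, 3, 3]

802 = 24*33 + 10
33 = 3*10 + 3
10 = 3*3 + 1
3 = 3*1 + 0  (stop)
So 802/33 = [24; 3, 3, 3].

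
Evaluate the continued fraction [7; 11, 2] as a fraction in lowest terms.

163/23

Using pₖ = aₖpₖ₋₁ + pₖ₋₂ and qₖ = aₖqₖ₋₁ + qₖ₋₂:
  k=0: a=7, p=7, q=1
  k=1: a=11, p=78, q=11
  k=2: a=2, p=163, q=23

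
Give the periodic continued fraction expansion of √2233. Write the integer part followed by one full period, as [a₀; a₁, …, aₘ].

[47; 3, 1, 12, 1, 3, 94]

a₀ = ⌊√2233⌋ = 47.
With m₀=0, d₀=1 and mₖ₊₁ = dₖaₖ − mₖ, dₖ₊₁ = (n − mₖ₊₁²)/dₖ, aₖ₊₁ = ⌊(a₀+mₖ₊₁)/dₖ₊₁⌋:
  k=1: m=47, d=24, a=3
  k=2: m=25, d=67, a=1
  k=3: m=42, d=7, a=12
  k=4: m=42, d=67, a=1
  k=5: m=25, d=24, a=3
  k=6: m=47, d=1, a=94
d=1 and a=2a₀=94 at k=6, so the next step gives (m, d) = (47, 24) again — its k=1 value — and the period has length 6.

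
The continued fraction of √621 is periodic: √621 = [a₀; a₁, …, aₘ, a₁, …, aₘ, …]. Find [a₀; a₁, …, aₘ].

[24; 1, 11, 2, 11, 1, 48]

a₀ = ⌊√621⌋ = 24.
With m₀=0, d₀=1 and mₖ₊₁ = dₖaₖ − mₖ, dₖ₊₁ = (n − mₖ₊₁²)/dₖ, aₖ₊₁ = ⌊(a₀+mₖ₊₁)/dₖ₊₁⌋:
  k=1: m=24, d=45, a=1
  k=2: m=21, d=4, a=11
  k=3: m=23, d=23, a=2
  k=4: m=23, d=4, a=11
  k=5: m=21, d=45, a=1
  k=6: m=24, d=1, a=48
d=1 and a=2a₀=48 at k=6, so the next step gives (m, d) = (24, 45) again — its k=1 value — and the period has length 6.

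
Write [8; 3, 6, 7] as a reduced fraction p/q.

Fold from the inside: start with 7/1.
  6 + 1/7 = 43/7
  3 + 7/43 = 136/43
  8 + 43/136 = 1131/136

1131/136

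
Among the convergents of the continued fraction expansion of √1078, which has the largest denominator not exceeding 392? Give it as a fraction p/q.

√1078 = [32; 1, 4, 1, 64, …] (period length 4).
Convergents:
  p_0/q_0 = 32/1
  p_1/q_1 = 33/1
  p_2/q_2 = 164/5
  p_3/q_3 = 197/6
  p_4/q_4 = 12772/389
  p_5/q_5 = 12969/395
q_4 = 389 ≤ 392 < 395 = q_5, so the answer is 12772/389.

12772/389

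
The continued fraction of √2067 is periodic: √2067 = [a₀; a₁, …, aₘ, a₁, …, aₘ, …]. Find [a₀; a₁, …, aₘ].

[45; 2, 6, 2, 90]

a₀ = ⌊√2067⌋ = 45.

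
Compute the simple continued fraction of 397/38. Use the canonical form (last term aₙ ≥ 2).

[10; 2, 4, 4]

397 = 10·38 + 17
38 = 2·17 + 4
17 = 4·4 + 1
4 = 4·1 + 0  (stop)
So 397/38 = [10; 2, 4, 4].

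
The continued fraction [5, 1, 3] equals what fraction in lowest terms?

23/4

Using pₖ = aₖpₖ₋₁ + pₖ₋₂ and qₖ = aₖqₖ₋₁ + qₖ₋₂:
  k=0: a=5, p=5, q=1
  k=1: a=1, p=6, q=1
  k=2: a=3, p=23, q=4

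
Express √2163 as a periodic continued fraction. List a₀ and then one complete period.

a₀ = ⌊√2163⌋ = 46.

[46; 1, 1, 30, 1, 1, 92]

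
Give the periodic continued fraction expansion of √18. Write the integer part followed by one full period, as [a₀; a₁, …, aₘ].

a₀ = ⌊√18⌋ = 4.
With m₀=0, d₀=1 and mₖ₊₁ = dₖaₖ − mₖ, dₖ₊₁ = (n − mₖ₊₁²)/dₖ, aₖ₊₁ = ⌊(a₀+mₖ₊₁)/dₖ₊₁⌋:
  k=1: m=4, d=2, a=4
  k=2: m=4, d=1, a=8
d=1 and a=2a₀=8 at k=2, so the next step gives (m, d) = (4, 2) again — its k=1 value — and the period has length 2.

[4; 4, 8]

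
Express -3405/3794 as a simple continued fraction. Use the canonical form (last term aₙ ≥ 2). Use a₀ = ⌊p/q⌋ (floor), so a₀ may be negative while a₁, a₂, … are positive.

-3405 = -1×3794 + 389
3794 = 9×389 + 293
389 = 1×293 + 96
293 = 3×96 + 5
96 = 19×5 + 1
5 = 5×1 + 0  (stop)
So -3405/3794 = [-1; 9, 1, 3, 19, 5].

[-1; 9, 1, 3, 19, 5]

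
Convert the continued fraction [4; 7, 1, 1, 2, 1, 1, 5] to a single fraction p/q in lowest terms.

Using pₖ = aₖpₖ₋₁ + pₖ₋₂ and qₖ = aₖqₖ₋₁ + qₖ₋₂:
  k=0: a=4, p=4, q=1
  k=1: a=7, p=29, q=7
  k=2: a=1, p=33, q=8
  k=3: a=1, p=62, q=15
  k=4: a=2, p=157, q=38
  k=5: a=1, p=219, q=53
  k=6: a=1, p=376, q=91
  k=7: a=5, p=2099, q=508

2099/508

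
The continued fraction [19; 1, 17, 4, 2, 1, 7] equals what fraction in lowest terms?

36360/1823

Fold from the inside: start with 7/1.
  1 + 1/7 = 8/7
  2 + 7/8 = 23/8
  4 + 8/23 = 100/23
  17 + 23/100 = 1723/100
  1 + 100/1723 = 1823/1723
  19 + 1723/1823 = 36360/1823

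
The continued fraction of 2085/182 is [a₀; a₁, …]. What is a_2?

5

2085 = 11·182 + 83   →  a_0 = 11
182 = 2·83 + 16   →  a_1 = 2
83 = 5·16 + 3   →  a_2 = 5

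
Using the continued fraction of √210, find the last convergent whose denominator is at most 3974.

√210 = [14; 2, 28, …] (period length 2).
Convergents:
  p_0/q_0 = 14/1
  p_1/q_1 = 29/2
  p_2/q_2 = 826/57
  p_3/q_3 = 1681/116
  p_4/q_4 = 47894/3305
  p_5/q_5 = 97469/6726
q_4 = 3305 ≤ 3974 < 6726 = q_5, so the answer is 47894/3305.

47894/3305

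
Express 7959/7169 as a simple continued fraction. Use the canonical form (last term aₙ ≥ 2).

[1; 9, 13, 2, 1, 1, 3, 3]

7959 = 1·7169 + 790
7169 = 9·790 + 59
790 = 13·59 + 23
59 = 2·23 + 13
23 = 1·13 + 10
13 = 1·10 + 3
10 = 3·3 + 1
3 = 3·1 + 0  (stop)
So 7959/7169 = [1; 9, 13, 2, 1, 1, 3, 3].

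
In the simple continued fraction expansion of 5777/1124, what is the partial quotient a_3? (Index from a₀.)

3

5777 = 5·1124 + 157   →  a_0 = 5
1124 = 7·157 + 25   →  a_1 = 7
157 = 6·25 + 7   →  a_2 = 6
25 = 3·7 + 4   →  a_3 = 3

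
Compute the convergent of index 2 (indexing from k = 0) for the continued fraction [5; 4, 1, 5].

26/5

Using pₖ = aₖpₖ₋₁ + pₖ₋₂, qₖ = aₖqₖ₋₁ + qₖ₋₂ (with p₋₁=1, p₋₂=0, q₋₁=0, q₋₂=1):
  k=0: a=5, p=5, q=1
  k=1: a=4, p=21, q=4
  k=2: a=1, p=26, q=5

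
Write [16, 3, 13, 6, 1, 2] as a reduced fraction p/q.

Fold from the inside: start with 2/1.
  1 + 1/2 = 3/2
  6 + 2/3 = 20/3
  13 + 3/20 = 263/20
  3 + 20/263 = 809/263
  16 + 263/809 = 13207/809

13207/809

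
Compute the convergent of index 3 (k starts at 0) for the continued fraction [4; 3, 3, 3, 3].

142/33

Using pₖ = aₖpₖ₋₁ + pₖ₋₂, qₖ = aₖqₖ₋₁ + qₖ₋₂ (with p₋₁=1, p₋₂=0, q₋₁=0, q₋₂=1):
  k=0: a=4, p=4, q=1
  k=1: a=3, p=13, q=3
  k=2: a=3, p=43, q=10
  k=3: a=3, p=142, q=33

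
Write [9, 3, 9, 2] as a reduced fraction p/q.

Using pₖ = aₖpₖ₋₁ + pₖ₋₂ and qₖ = aₖqₖ₋₁ + qₖ₋₂:
  k=0: a=9, p=9, q=1
  k=1: a=3, p=28, q=3
  k=2: a=9, p=261, q=28
  k=3: a=2, p=550, q=59

550/59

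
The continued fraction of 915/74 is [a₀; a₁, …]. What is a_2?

1

915 = 12·74 + 27   →  a_0 = 12
74 = 2·27 + 20   →  a_1 = 2
27 = 1·20 + 7   →  a_2 = 1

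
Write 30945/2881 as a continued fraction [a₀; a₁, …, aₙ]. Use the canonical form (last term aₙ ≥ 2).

30945 = 10·2881 + 2135
2881 = 1·2135 + 746
2135 = 2·746 + 643
746 = 1·643 + 103
643 = 6·103 + 25
103 = 4·25 + 3
25 = 8·3 + 1
3 = 3·1 + 0  (stop)
So 30945/2881 = [10; 1, 2, 1, 6, 4, 8, 3].

[10; 1, 2, 1, 6, 4, 8, 3]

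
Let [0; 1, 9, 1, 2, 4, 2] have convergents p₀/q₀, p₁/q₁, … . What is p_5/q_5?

126/139

Using pₖ = aₖpₖ₋₁ + pₖ₋₂, qₖ = aₖqₖ₋₁ + qₖ₋₂ (with p₋₁=1, p₋₂=0, q₋₁=0, q₋₂=1):
  k=0: a=0, p=0, q=1
  k=1: a=1, p=1, q=1
  k=2: a=9, p=9, q=10
  k=3: a=1, p=10, q=11
  k=4: a=2, p=29, q=32
  k=5: a=4, p=126, q=139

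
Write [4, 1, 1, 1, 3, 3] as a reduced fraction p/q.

167/36

Fold from the inside: start with 3/1.
  3 + 1/3 = 10/3
  1 + 3/10 = 13/10
  1 + 10/13 = 23/13
  1 + 13/23 = 36/23
  4 + 23/36 = 167/36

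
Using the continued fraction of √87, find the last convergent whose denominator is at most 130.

√87 = [9; 3, 18, …] (period length 2).
Convergents:
  p_0/q_0 = 9/1
  p_1/q_1 = 28/3
  p_2/q_2 = 513/55
  p_3/q_3 = 1567/168
q_2 = 55 ≤ 130 < 168 = q_3, so the answer is 513/55.

513/55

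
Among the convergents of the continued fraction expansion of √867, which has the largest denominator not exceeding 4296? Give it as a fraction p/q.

√867 = [29; 2, 4, 29, 4, 2, 58, …] (period length 6).
Convergents:
  p_0/q_0 = 29/1
  p_1/q_1 = 59/2
  p_2/q_2 = 265/9
  p_3/q_3 = 7744/263
  p_4/q_4 = 31241/1061
  p_5/q_5 = 70226/2385
  p_6/q_6 = 4104349/139391
q_5 = 2385 ≤ 4296 < 139391 = q_6, so the answer is 70226/2385.

70226/2385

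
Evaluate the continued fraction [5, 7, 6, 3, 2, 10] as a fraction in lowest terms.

Using pₖ = aₖpₖ₋₁ + pₖ₋₂ and qₖ = aₖqₖ₋₁ + qₖ₋₂:
  k=0: a=5, p=5, q=1
  k=1: a=7, p=36, q=7
  k=2: a=6, p=221, q=43
  k=3: a=3, p=699, q=136
  k=4: a=2, p=1619, q=315
  k=5: a=10, p=16889, q=3286

16889/3286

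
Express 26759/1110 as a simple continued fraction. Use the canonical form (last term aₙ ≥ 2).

[24; 9, 3, 19, 2]

26759 = 24*1110 + 119
1110 = 9*119 + 39
119 = 3*39 + 2
39 = 19*2 + 1
2 = 2*1 + 0  (stop)
So 26759/1110 = [24; 9, 3, 19, 2].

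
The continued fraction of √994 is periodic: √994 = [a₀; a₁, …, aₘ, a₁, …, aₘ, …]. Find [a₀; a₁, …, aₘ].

[31; 1, 1, 8, 1, 1, 62]

a₀ = ⌊√994⌋ = 31.
With m₀=0, d₀=1 and mₖ₊₁ = dₖaₖ − mₖ, dₖ₊₁ = (n − mₖ₊₁²)/dₖ, aₖ₊₁ = ⌊(a₀+mₖ₊₁)/dₖ₊₁⌋:
  k=1: m=31, d=33, a=1
  k=2: m=2, d=30, a=1
  k=3: m=28, d=7, a=8
  k=4: m=28, d=30, a=1
  k=5: m=2, d=33, a=1
  k=6: m=31, d=1, a=62
d=1 and a=2a₀=62 at k=6, so the next step gives (m, d) = (31, 33) again — its k=1 value — and the period has length 6.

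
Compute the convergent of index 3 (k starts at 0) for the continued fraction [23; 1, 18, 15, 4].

Using pₖ = aₖpₖ₋₁ + pₖ₋₂, qₖ = aₖqₖ₋₁ + qₖ₋₂ (with p₋₁=1, p₋₂=0, q₋₁=0, q₋₂=1):
  k=0: a=23, p=23, q=1
  k=1: a=1, p=24, q=1
  k=2: a=18, p=455, q=19
  k=3: a=15, p=6849, q=286

6849/286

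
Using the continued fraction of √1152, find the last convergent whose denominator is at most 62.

577/17

√1152 = [33; 1, 15, 1, 66, …] (period length 4).
Convergents:
  p_0/q_0 = 33/1
  p_1/q_1 = 34/1
  p_2/q_2 = 543/16
  p_3/q_3 = 577/17
  p_4/q_4 = 38625/1138
q_3 = 17 ≤ 62 < 1138 = q_4, so the answer is 577/17.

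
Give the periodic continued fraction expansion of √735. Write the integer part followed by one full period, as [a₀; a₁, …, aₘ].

a₀ = ⌊√735⌋ = 27.
With m₀=0, d₀=1 and mₖ₊₁ = dₖaₖ − mₖ, dₖ₊₁ = (n − mₖ₊₁²)/dₖ, aₖ₊₁ = ⌊(a₀+mₖ₊₁)/dₖ₊₁⌋:
  k=1: m=27, d=6, a=9
  k=2: m=27, d=1, a=54
d=1 and a=2a₀=54 at k=2, so the next step gives (m, d) = (27, 6) again — its k=1 value — and the period has length 2.

[27; 9, 54]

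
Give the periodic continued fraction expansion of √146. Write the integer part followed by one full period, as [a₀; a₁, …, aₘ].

a₀ = ⌊√146⌋ = 12.
With m₀=0, d₀=1 and mₖ₊₁ = dₖaₖ − mₖ, dₖ₊₁ = (n − mₖ₊₁²)/dₖ, aₖ₊₁ = ⌊(a₀+mₖ₊₁)/dₖ₊₁⌋:
  k=1: m=12, d=2, a=12
  k=2: m=12, d=1, a=24
d=1 and a=2a₀=24 at k=2, so the next step gives (m, d) = (12, 2) again — its k=1 value — and the period has length 2.

[12; 12, 24]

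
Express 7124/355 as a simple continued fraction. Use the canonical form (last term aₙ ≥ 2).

[20; 14, 1, 3, 1, 4]

7124 = 20·355 + 24
355 = 14·24 + 19
24 = 1·19 + 5
19 = 3·5 + 4
5 = 1·4 + 1
4 = 4·1 + 0  (stop)
So 7124/355 = [20; 14, 1, 3, 1, 4].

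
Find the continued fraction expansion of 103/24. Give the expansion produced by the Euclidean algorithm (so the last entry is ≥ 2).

[4; 3, 2, 3]

103 = 4*24 + 7
24 = 3*7 + 3
7 = 2*3 + 1
3 = 3*1 + 0  (stop)
So 103/24 = [4; 3, 2, 3].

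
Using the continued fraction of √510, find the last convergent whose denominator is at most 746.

√510 = [22; 1, 1, 2, 1, 1, 44, …] (period length 6).
Convergents:
  p_0/q_0 = 22/1
  p_1/q_1 = 23/1
  p_2/q_2 = 45/2
  p_3/q_3 = 113/5
  p_4/q_4 = 158/7
  p_5/q_5 = 271/12
  p_6/q_6 = 12082/535
  p_7/q_7 = 12353/547
  p_8/q_8 = 24435/1082
q_7 = 547 ≤ 746 < 1082 = q_8, so the answer is 12353/547.

12353/547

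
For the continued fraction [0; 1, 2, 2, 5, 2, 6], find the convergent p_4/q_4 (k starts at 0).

Using pₖ = aₖpₖ₋₁ + pₖ₋₂, qₖ = aₖqₖ₋₁ + qₖ₋₂ (with p₋₁=1, p₋₂=0, q₋₁=0, q₋₂=1):
  k=0: a=0, p=0, q=1
  k=1: a=1, p=1, q=1
  k=2: a=2, p=2, q=3
  k=3: a=2, p=5, q=7
  k=4: a=5, p=27, q=38

27/38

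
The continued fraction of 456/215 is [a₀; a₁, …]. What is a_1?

456 = 2·215 + 26   →  a_0 = 2
215 = 8·26 + 7   →  a_1 = 8

8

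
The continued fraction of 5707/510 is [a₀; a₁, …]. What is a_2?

3

5707 = 11·510 + 97   →  a_0 = 11
510 = 5·97 + 25   →  a_1 = 5
97 = 3·25 + 22   →  a_2 = 3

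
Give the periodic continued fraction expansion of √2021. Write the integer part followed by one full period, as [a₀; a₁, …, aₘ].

[44; 1, 21, 2, 21, 1, 88]

a₀ = ⌊√2021⌋ = 44.
With m₀=0, d₀=1 and mₖ₊₁ = dₖaₖ − mₖ, dₖ₊₁ = (n − mₖ₊₁²)/dₖ, aₖ₊₁ = ⌊(a₀+mₖ₊₁)/dₖ₊₁⌋:
  k=1: m=44, d=85, a=1
  k=2: m=41, d=4, a=21
  k=3: m=43, d=43, a=2
  k=4: m=43, d=4, a=21
  k=5: m=41, d=85, a=1
  k=6: m=44, d=1, a=88
d=1 and a=2a₀=88 at k=6, so the next step gives (m, d) = (44, 85) again — its k=1 value — and the period has length 6.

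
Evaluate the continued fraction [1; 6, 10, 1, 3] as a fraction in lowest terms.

305/262

Fold from the inside: start with 3/1.
  1 + 1/3 = 4/3
  10 + 3/4 = 43/4
  6 + 4/43 = 262/43
  1 + 43/262 = 305/262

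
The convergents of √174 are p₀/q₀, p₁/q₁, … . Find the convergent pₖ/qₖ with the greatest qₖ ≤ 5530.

38003/2881

√174 = [13; 5, 4, 5, 26, …] (period length 4).
Convergents:
  p_0/q_0 = 13/1
  p_1/q_1 = 66/5
  p_2/q_2 = 277/21
  p_3/q_3 = 1451/110
  p_4/q_4 = 38003/2881
  p_5/q_5 = 191466/14515
q_4 = 2881 ≤ 5530 < 14515 = q_5, so the answer is 38003/2881.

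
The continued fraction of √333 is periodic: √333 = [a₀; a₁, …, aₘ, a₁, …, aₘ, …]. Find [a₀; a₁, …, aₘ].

[18; 4, 36]

a₀ = ⌊√333⌋ = 18.
With m₀=0, d₀=1 and mₖ₊₁ = dₖaₖ − mₖ, dₖ₊₁ = (n − mₖ₊₁²)/dₖ, aₖ₊₁ = ⌊(a₀+mₖ₊₁)/dₖ₊₁⌋:
  k=1: m=18, d=9, a=4
  k=2: m=18, d=1, a=36
d=1 and a=2a₀=36 at k=2, so the next step gives (m, d) = (18, 9) again — its k=1 value — and the period has length 2.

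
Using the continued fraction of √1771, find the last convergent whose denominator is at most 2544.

√1771 = [42; 12, 84, …] (period length 2).
Convergents:
  p_0/q_0 = 42/1
  p_1/q_1 = 505/12
  p_2/q_2 = 42462/1009
  p_3/q_3 = 510049/12120
q_2 = 1009 ≤ 2544 < 12120 = q_3, so the answer is 42462/1009.

42462/1009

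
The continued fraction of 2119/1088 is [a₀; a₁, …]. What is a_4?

2119 = 1·1088 + 1031   →  a_0 = 1
1088 = 1·1031 + 57   →  a_1 = 1
1031 = 18·57 + 5   →  a_2 = 18
57 = 11·5 + 2   →  a_3 = 11
5 = 2·2 + 1   →  a_4 = 2

2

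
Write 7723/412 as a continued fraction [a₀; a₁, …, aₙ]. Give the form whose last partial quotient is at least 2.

[18; 1, 2, 1, 12, 8]

7723 = 18*412 + 307
412 = 1*307 + 105
307 = 2*105 + 97
105 = 1*97 + 8
97 = 12*8 + 1
8 = 8*1 + 0  (stop)
So 7723/412 = [18; 1, 2, 1, 12, 8].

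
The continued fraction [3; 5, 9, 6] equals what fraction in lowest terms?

898/281

Fold from the inside: start with 6/1.
  9 + 1/6 = 55/6
  5 + 6/55 = 281/55
  3 + 55/281 = 898/281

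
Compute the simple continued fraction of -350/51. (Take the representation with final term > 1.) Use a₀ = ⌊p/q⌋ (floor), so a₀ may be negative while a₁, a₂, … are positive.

[-7; 7, 3, 2]

-350 = -7*51 + 7
51 = 7*7 + 2
7 = 3*2 + 1
2 = 2*1 + 0  (stop)
So -350/51 = [-7; 7, 3, 2].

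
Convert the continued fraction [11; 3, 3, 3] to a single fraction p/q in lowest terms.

373/33

Using pₖ = aₖpₖ₋₁ + pₖ₋₂ and qₖ = aₖqₖ₋₁ + qₖ₋₂:
  k=0: a=11, p=11, q=1
  k=1: a=3, p=34, q=3
  k=2: a=3, p=113, q=10
  k=3: a=3, p=373, q=33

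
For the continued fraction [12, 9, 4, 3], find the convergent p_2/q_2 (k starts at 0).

448/37

Using pₖ = aₖpₖ₋₁ + pₖ₋₂, qₖ = aₖqₖ₋₁ + qₖ₋₂ (with p₋₁=1, p₋₂=0, q₋₁=0, q₋₂=1):
  k=0: a=12, p=12, q=1
  k=1: a=9, p=109, q=9
  k=2: a=4, p=448, q=37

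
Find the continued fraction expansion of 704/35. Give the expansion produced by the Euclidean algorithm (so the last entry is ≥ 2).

704 = 20×35 + 4
35 = 8×4 + 3
4 = 1×3 + 1
3 = 3×1 + 0  (stop)
So 704/35 = [20; 8, 1, 3].

[20; 8, 1, 3]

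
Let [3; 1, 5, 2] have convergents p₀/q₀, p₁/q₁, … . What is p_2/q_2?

23/6

Using pₖ = aₖpₖ₋₁ + pₖ₋₂, qₖ = aₖqₖ₋₁ + qₖ₋₂ (with p₋₁=1, p₋₂=0, q₋₁=0, q₋₂=1):
  k=0: a=3, p=3, q=1
  k=1: a=1, p=4, q=1
  k=2: a=5, p=23, q=6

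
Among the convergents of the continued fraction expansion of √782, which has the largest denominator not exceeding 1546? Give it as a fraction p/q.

43037/1539

√782 = [27; 1, 26, 1, 54, …] (period length 4).
Convergents:
  p_0/q_0 = 27/1
  p_1/q_1 = 28/1
  p_2/q_2 = 755/27
  p_3/q_3 = 783/28
  p_4/q_4 = 43037/1539
  p_5/q_5 = 43820/1567
q_4 = 1539 ≤ 1546 < 1567 = q_5, so the answer is 43037/1539.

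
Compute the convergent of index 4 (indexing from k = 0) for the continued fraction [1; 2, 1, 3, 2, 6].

34/25

Using pₖ = aₖpₖ₋₁ + pₖ₋₂, qₖ = aₖqₖ₋₁ + qₖ₋₂ (with p₋₁=1, p₋₂=0, q₋₁=0, q₋₂=1):
  k=0: a=1, p=1, q=1
  k=1: a=2, p=3, q=2
  k=2: a=1, p=4, q=3
  k=3: a=3, p=15, q=11
  k=4: a=2, p=34, q=25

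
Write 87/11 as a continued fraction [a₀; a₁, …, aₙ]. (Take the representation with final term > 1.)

[7; 1, 10]

87 = 7·11 + 10
11 = 1·10 + 1
10 = 10·1 + 0  (stop)
So 87/11 = [7; 1, 10].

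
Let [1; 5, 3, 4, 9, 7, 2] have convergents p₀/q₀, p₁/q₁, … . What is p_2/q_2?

19/16

Using pₖ = aₖpₖ₋₁ + pₖ₋₂, qₖ = aₖqₖ₋₁ + qₖ₋₂ (with p₋₁=1, p₋₂=0, q₋₁=0, q₋₂=1):
  k=0: a=1, p=1, q=1
  k=1: a=5, p=6, q=5
  k=2: a=3, p=19, q=16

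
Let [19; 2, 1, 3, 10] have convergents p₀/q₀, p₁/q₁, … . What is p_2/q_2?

58/3

Using pₖ = aₖpₖ₋₁ + pₖ₋₂, qₖ = aₖqₖ₋₁ + qₖ₋₂ (with p₋₁=1, p₋₂=0, q₋₁=0, q₋₂=1):
  k=0: a=19, p=19, q=1
  k=1: a=2, p=39, q=2
  k=2: a=1, p=58, q=3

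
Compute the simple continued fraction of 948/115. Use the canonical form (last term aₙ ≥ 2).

948 = 8×115 + 28
115 = 4×28 + 3
28 = 9×3 + 1
3 = 3×1 + 0  (stop)
So 948/115 = [8; 4, 9, 3].

[8; 4, 9, 3]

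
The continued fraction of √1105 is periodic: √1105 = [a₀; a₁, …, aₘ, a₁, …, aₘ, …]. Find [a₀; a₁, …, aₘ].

[33; 4, 7, 7, 4, 66]

a₀ = ⌊√1105⌋ = 33.
With m₀=0, d₀=1 and mₖ₊₁ = dₖaₖ − mₖ, dₖ₊₁ = (n − mₖ₊₁²)/dₖ, aₖ₊₁ = ⌊(a₀+mₖ₊₁)/dₖ₊₁⌋:
  k=1: m=33, d=16, a=4
  k=2: m=31, d=9, a=7
  k=3: m=32, d=9, a=7
  k=4: m=31, d=16, a=4
  k=5: m=33, d=1, a=66
d=1 and a=2a₀=66 at k=5, so the next step gives (m, d) = (33, 16) again — its k=1 value — and the period has length 5.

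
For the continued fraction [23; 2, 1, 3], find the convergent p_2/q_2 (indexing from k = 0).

70/3

Using pₖ = aₖpₖ₋₁ + pₖ₋₂, qₖ = aₖqₖ₋₁ + qₖ₋₂ (with p₋₁=1, p₋₂=0, q₋₁=0, q₋₂=1):
  k=0: a=23, p=23, q=1
  k=1: a=2, p=47, q=2
  k=2: a=1, p=70, q=3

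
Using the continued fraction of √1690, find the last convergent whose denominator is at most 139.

√1690 = [41; 9, 8, 9, 82, …] (period length 4).
Convergents:
  p_0/q_0 = 41/1
  p_1/q_1 = 370/9
  p_2/q_2 = 3001/73
  p_3/q_3 = 27379/666
q_2 = 73 ≤ 139 < 666 = q_3, so the answer is 3001/73.

3001/73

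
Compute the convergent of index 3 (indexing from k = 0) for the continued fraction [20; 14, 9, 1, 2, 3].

Using pₖ = aₖpₖ₋₁ + pₖ₋₂, qₖ = aₖqₖ₋₁ + qₖ₋₂ (with p₋₁=1, p₋₂=0, q₋₁=0, q₋₂=1):
  k=0: a=20, p=20, q=1
  k=1: a=14, p=281, q=14
  k=2: a=9, p=2549, q=127
  k=3: a=1, p=2830, q=141

2830/141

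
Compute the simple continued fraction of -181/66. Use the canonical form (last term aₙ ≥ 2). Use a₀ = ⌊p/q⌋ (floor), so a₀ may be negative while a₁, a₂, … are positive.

-181 = -3·66 + 17
66 = 3·17 + 15
17 = 1·15 + 2
15 = 7·2 + 1
2 = 2·1 + 0  (stop)
So -181/66 = [-3; 3, 1, 7, 2].

[-3; 3, 1, 7, 2]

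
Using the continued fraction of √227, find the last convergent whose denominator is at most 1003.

√227 = [15; 15, 30, …] (period length 2).
Convergents:
  p_0/q_0 = 15/1
  p_1/q_1 = 226/15
  p_2/q_2 = 6795/451
  p_3/q_3 = 102151/6780
q_2 = 451 ≤ 1003 < 6780 = q_3, so the answer is 6795/451.

6795/451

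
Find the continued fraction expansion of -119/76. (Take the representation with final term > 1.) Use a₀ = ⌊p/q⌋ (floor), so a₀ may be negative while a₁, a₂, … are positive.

[-2; 2, 3, 3, 3]

-119 = -2*76 + 33
76 = 2*33 + 10
33 = 3*10 + 3
10 = 3*3 + 1
3 = 3*1 + 0  (stop)
So -119/76 = [-2; 2, 3, 3, 3].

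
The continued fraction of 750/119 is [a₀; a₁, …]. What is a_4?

750 = 6·119 + 36   →  a_0 = 6
119 = 3·36 + 11   →  a_1 = 3
36 = 3·11 + 3   →  a_2 = 3
11 = 3·3 + 2   →  a_3 = 3
3 = 1·2 + 1   →  a_4 = 1

1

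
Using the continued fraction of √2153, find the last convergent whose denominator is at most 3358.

√2153 = [46; 2, 2, 92, …] (period length 3).
Convergents:
  p_0/q_0 = 46/1
  p_1/q_1 = 93/2
  p_2/q_2 = 232/5
  p_3/q_3 = 21437/462
  p_4/q_4 = 43106/929
  p_5/q_5 = 107649/2320
  p_6/q_6 = 9946814/214369
q_5 = 2320 ≤ 3358 < 214369 = q_6, so the answer is 107649/2320.

107649/2320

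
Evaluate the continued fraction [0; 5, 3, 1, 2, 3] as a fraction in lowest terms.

Fold from the inside: start with 3/1.
  2 + 1/3 = 7/3
  1 + 3/7 = 10/7
  3 + 7/10 = 37/10
  5 + 10/37 = 195/37
  0 + 37/195 = 37/195

37/195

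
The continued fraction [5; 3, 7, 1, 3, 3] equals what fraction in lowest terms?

Using pₖ = aₖpₖ₋₁ + pₖ₋₂ and qₖ = aₖqₖ₋₁ + qₖ₋₂:
  k=0: a=5, p=5, q=1
  k=1: a=3, p=16, q=3
  k=2: a=7, p=117, q=22
  k=3: a=1, p=133, q=25
  k=4: a=3, p=516, q=97
  k=5: a=3, p=1681, q=316

1681/316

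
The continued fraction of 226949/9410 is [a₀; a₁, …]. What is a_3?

16

226949 = 24·9410 + 1109   →  a_0 = 24
9410 = 8·1109 + 538   →  a_1 = 8
1109 = 2·538 + 33   →  a_2 = 2
538 = 16·33 + 10   →  a_3 = 16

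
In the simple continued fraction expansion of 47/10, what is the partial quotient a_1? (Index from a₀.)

1

47 = 4·10 + 7   →  a_0 = 4
10 = 1·7 + 3   →  a_1 = 1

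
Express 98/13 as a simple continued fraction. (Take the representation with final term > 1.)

98 = 7*13 + 7
13 = 1*7 + 6
7 = 1*6 + 1
6 = 6*1 + 0  (stop)
So 98/13 = [7; 1, 1, 6].

[7; 1, 1, 6]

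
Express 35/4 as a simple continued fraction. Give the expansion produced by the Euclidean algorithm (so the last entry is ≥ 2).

35 = 8·4 + 3
4 = 1·3 + 1
3 = 3·1 + 0  (stop)
So 35/4 = [8; 1, 3].

[8; 1, 3]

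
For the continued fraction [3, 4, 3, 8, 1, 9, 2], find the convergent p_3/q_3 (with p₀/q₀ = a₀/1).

Using pₖ = aₖpₖ₋₁ + pₖ₋₂, qₖ = aₖqₖ₋₁ + qₖ₋₂ (with p₋₁=1, p₋₂=0, q₋₁=0, q₋₂=1):
  k=0: a=3, p=3, q=1
  k=1: a=4, p=13, q=4
  k=2: a=3, p=42, q=13
  k=3: a=8, p=349, q=108

349/108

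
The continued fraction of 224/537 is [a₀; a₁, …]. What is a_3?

224 = 0·537 + 224   →  a_0 = 0
537 = 2·224 + 89   →  a_1 = 2
224 = 2·89 + 46   →  a_2 = 2
89 = 1·46 + 43   →  a_3 = 1

1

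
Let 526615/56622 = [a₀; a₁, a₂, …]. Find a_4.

3

526615 = 9·56622 + 17017   →  a_0 = 9
56622 = 3·17017 + 5571   →  a_1 = 3
17017 = 3·5571 + 304   →  a_2 = 3
5571 = 18·304 + 99   →  a_3 = 18
304 = 3·99 + 7   →  a_4 = 3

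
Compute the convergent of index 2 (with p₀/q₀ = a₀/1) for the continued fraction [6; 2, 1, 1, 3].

19/3

Using pₖ = aₖpₖ₋₁ + pₖ₋₂, qₖ = aₖqₖ₋₁ + qₖ₋₂ (with p₋₁=1, p₋₂=0, q₋₁=0, q₋₂=1):
  k=0: a=6, p=6, q=1
  k=1: a=2, p=13, q=2
  k=2: a=1, p=19, q=3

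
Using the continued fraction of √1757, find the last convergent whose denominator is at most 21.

503/12

√1757 = [41; 1, 10, 1, 82, …] (period length 4).
Convergents:
  p_0/q_0 = 41/1
  p_1/q_1 = 42/1
  p_2/q_2 = 461/11
  p_3/q_3 = 503/12
  p_4/q_4 = 41707/995
q_3 = 12 ≤ 21 < 995 = q_4, so the answer is 503/12.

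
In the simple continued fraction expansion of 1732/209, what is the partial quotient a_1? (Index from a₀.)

1732 = 8·209 + 60   →  a_0 = 8
209 = 3·60 + 29   →  a_1 = 3

3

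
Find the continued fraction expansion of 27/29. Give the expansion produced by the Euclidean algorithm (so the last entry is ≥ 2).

[0; 1, 13, 2]

27 = 0×29 + 27
29 = 1×27 + 2
27 = 13×2 + 1
2 = 2×1 + 0  (stop)
So 27/29 = [0; 1, 13, 2].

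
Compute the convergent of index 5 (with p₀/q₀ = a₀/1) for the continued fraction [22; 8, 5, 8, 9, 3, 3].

Using pₖ = aₖpₖ₋₁ + pₖ₋₂, qₖ = aₖqₖ₋₁ + qₖ₋₂ (with p₋₁=1, p₋₂=0, q₋₁=0, q₋₂=1):
  k=0: a=22, p=22, q=1
  k=1: a=8, p=177, q=8
  k=2: a=5, p=907, q=41
  k=3: a=8, p=7433, q=336
  k=4: a=9, p=67804, q=3065
  k=5: a=3, p=210845, q=9531

210845/9531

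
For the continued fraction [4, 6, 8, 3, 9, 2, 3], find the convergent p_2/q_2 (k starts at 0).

204/49

Using pₖ = aₖpₖ₋₁ + pₖ₋₂, qₖ = aₖqₖ₋₁ + qₖ₋₂ (with p₋₁=1, p₋₂=0, q₋₁=0, q₋₂=1):
  k=0: a=4, p=4, q=1
  k=1: a=6, p=25, q=6
  k=2: a=8, p=204, q=49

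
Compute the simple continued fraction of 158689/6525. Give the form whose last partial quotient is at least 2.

[24; 3, 8, 10, 3, 8]

158689 = 24*6525 + 2089
6525 = 3*2089 + 258
2089 = 8*258 + 25
258 = 10*25 + 8
25 = 3*8 + 1
8 = 8*1 + 0  (stop)
So 158689/6525 = [24; 3, 8, 10, 3, 8].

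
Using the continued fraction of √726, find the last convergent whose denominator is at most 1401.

26163/971

√726 = [26; 1, 16, 1, 52, …] (period length 4).
Convergents:
  p_0/q_0 = 26/1
  p_1/q_1 = 27/1
  p_2/q_2 = 458/17
  p_3/q_3 = 485/18
  p_4/q_4 = 25678/953
  p_5/q_5 = 26163/971
  p_6/q_6 = 444286/16489
q_5 = 971 ≤ 1401 < 16489 = q_6, so the answer is 26163/971.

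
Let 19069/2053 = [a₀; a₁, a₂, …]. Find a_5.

2

19069 = 9·2053 + 592   →  a_0 = 9
2053 = 3·592 + 277   →  a_1 = 3
592 = 2·277 + 38   →  a_2 = 2
277 = 7·38 + 11   →  a_3 = 7
38 = 3·11 + 5   →  a_4 = 3
11 = 2·5 + 1   →  a_5 = 2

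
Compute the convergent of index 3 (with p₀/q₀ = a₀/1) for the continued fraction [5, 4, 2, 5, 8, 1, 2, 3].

Using pₖ = aₖpₖ₋₁ + pₖ₋₂, qₖ = aₖqₖ₋₁ + qₖ₋₂ (with p₋₁=1, p₋₂=0, q₋₁=0, q₋₂=1):
  k=0: a=5, p=5, q=1
  k=1: a=4, p=21, q=4
  k=2: a=2, p=47, q=9
  k=3: a=5, p=256, q=49

256/49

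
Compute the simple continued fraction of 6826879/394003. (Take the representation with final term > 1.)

[17; 3, 17, 7, 2, 13, 12, 3]

6826879 = 17·394003 + 128828
394003 = 3·128828 + 7519
128828 = 17·7519 + 1005
7519 = 7·1005 + 484
1005 = 2·484 + 37
484 = 13·37 + 3
37 = 12·3 + 1
3 = 3·1 + 0  (stop)
So 6826879/394003 = [17; 3, 17, 7, 2, 13, 12, 3].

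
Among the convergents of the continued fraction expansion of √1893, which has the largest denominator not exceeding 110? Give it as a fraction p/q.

√1893 = [43; 1, 1, 28, 1, 1, 86, …] (period length 6).
Convergents:
  p_0/q_0 = 43/1
  p_1/q_1 = 44/1
  p_2/q_2 = 87/2
  p_3/q_3 = 2480/57
  p_4/q_4 = 2567/59
  p_5/q_5 = 5047/116
q_4 = 59 ≤ 110 < 116 = q_5, so the answer is 2567/59.

2567/59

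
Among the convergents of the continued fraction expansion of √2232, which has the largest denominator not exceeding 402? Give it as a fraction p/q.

7937/168

√2232 = [47; 4, 10, 4, 94, …] (period length 4).
Convergents:
  p_0/q_0 = 47/1
  p_1/q_1 = 189/4
  p_2/q_2 = 1937/41
  p_3/q_3 = 7937/168
  p_4/q_4 = 748015/15833
q_3 = 168 ≤ 402 < 15833 = q_4, so the answer is 7937/168.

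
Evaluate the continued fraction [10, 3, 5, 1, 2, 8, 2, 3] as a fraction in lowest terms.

34235/3319

Fold from the inside: start with 3/1.
  2 + 1/3 = 7/3
  8 + 3/7 = 59/7
  2 + 7/59 = 125/59
  1 + 59/125 = 184/125
  5 + 125/184 = 1045/184
  3 + 184/1045 = 3319/1045
  10 + 1045/3319 = 34235/3319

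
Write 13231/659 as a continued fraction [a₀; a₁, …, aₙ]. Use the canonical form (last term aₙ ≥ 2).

13231 = 20·659 + 51
659 = 12·51 + 47
51 = 1·47 + 4
47 = 11·4 + 3
4 = 1·3 + 1
3 = 3·1 + 0  (stop)
So 13231/659 = [20; 12, 1, 11, 1, 3].

[20; 12, 1, 11, 1, 3]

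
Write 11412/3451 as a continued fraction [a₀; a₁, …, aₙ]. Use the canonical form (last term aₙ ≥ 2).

11412 = 3×3451 + 1059
3451 = 3×1059 + 274
1059 = 3×274 + 237
274 = 1×237 + 37
237 = 6×37 + 15
37 = 2×15 + 7
15 = 2×7 + 1
7 = 7×1 + 0  (stop)
So 11412/3451 = [3; 3, 3, 1, 6, 2, 2, 7].

[3; 3, 3, 1, 6, 2, 2, 7]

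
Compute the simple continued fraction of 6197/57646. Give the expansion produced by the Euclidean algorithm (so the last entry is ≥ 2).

[0; 9, 3, 3, 4, 6, 3, 7]

6197 = 0·57646 + 6197
57646 = 9·6197 + 1873
6197 = 3·1873 + 578
1873 = 3·578 + 139
578 = 4·139 + 22
139 = 6·22 + 7
22 = 3·7 + 1
7 = 7·1 + 0  (stop)
So 6197/57646 = [0; 9, 3, 3, 4, 6, 3, 7].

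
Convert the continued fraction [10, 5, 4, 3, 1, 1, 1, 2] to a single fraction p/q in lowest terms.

6614/649

Using pₖ = aₖpₖ₋₁ + pₖ₋₂ and qₖ = aₖqₖ₋₁ + qₖ₋₂:
  k=0: a=10, p=10, q=1
  k=1: a=5, p=51, q=5
  k=2: a=4, p=214, q=21
  k=3: a=3, p=693, q=68
  k=4: a=1, p=907, q=89
  k=5: a=1, p=1600, q=157
  k=6: a=1, p=2507, q=246
  k=7: a=2, p=6614, q=649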